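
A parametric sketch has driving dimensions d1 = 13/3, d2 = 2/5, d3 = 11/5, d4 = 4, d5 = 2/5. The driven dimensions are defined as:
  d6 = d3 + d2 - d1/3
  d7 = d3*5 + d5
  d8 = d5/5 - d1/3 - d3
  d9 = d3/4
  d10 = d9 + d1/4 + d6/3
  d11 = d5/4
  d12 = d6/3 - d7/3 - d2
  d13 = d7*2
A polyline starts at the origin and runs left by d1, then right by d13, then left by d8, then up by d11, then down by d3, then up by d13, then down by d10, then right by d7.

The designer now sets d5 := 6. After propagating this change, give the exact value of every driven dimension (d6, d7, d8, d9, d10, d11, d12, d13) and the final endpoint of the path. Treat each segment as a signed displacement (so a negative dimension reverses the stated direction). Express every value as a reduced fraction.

Apply edit: d5 := 6
  d6 = d3 + d2 - d1/3 = 52/45
  d7 = d3*5 + d5 = 17
  d8 = d5/5 - d1/3 - d3 = -22/9
  d9 = d3/4 = 11/20
  d10 = d9 + d1/4 + d6/3 = 109/54
  d11 = d5/4 = 3/2
  d12 = d6/3 - d7/3 - d2 = -767/135
  d13 = d7*2 = 34
Walk from origin (0, 0):
  seg 1: left by d1 = 13/3 → (-13/3, 0)
  seg 2: right by d13 = 34 → (89/3, 0)
  seg 3: left by d8 = -22/9 → (289/9, 0)
  seg 4: up by d11 = 3/2 → (289/9, 3/2)
  seg 5: down by d3 = 11/5 → (289/9, -7/10)
  seg 6: up by d13 = 34 → (289/9, 333/10)
  seg 7: down by d10 = 109/54 → (289/9, 4223/135)
  seg 8: right by d7 = 17 → (442/9, 4223/135)

d6 = 52/45
d7 = 17
d8 = -22/9
d9 = 11/20
d10 = 109/54
d11 = 3/2
d12 = -767/135
d13 = 34
endpoint = (442/9, 4223/135)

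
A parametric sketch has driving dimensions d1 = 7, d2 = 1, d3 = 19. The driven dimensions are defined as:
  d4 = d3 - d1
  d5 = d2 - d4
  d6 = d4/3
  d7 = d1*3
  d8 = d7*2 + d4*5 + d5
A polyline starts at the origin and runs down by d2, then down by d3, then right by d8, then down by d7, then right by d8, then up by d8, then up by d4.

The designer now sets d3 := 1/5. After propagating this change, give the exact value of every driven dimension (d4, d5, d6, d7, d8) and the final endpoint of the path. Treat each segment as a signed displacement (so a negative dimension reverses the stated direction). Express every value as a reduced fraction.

Apply edit: d3 := 1/5
  d4 = d3 - d1 = -34/5
  d5 = d2 - d4 = 39/5
  d6 = d4/3 = -34/15
  d7 = d1*3 = 21
  d8 = d7*2 + d4*5 + d5 = 79/5
Walk from origin (0, 0):
  seg 1: down by d2 = 1 → (0, -1)
  seg 2: down by d3 = 1/5 → (0, -6/5)
  seg 3: right by d8 = 79/5 → (79/5, -6/5)
  seg 4: down by d7 = 21 → (79/5, -111/5)
  seg 5: right by d8 = 79/5 → (158/5, -111/5)
  seg 6: up by d8 = 79/5 → (158/5, -32/5)
  seg 7: up by d4 = -34/5 → (158/5, -66/5)

d4 = -34/5
d5 = 39/5
d6 = -34/15
d7 = 21
d8 = 79/5
endpoint = (158/5, -66/5)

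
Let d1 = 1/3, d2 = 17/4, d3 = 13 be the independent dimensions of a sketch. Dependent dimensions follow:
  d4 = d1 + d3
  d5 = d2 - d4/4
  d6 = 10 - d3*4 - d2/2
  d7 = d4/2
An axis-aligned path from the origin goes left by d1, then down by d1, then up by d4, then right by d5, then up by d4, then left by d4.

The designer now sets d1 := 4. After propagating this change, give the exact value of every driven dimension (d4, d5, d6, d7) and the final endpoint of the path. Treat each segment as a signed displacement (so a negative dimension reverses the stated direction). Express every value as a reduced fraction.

d4 = 17
d5 = 0
d6 = -353/8
d7 = 17/2
endpoint = (-21, 30)

Apply edit: d1 := 4
  d4 = d1 + d3 = 17
  d5 = d2 - d4/4 = 0
  d6 = 10 - d3*4 - d2/2 = -353/8
  d7 = d4/2 = 17/2
Walk from origin (0, 0):
  seg 1: left by d1 = 4 → (-4, 0)
  seg 2: down by d1 = 4 → (-4, -4)
  seg 3: up by d4 = 17 → (-4, 13)
  seg 4: right by d5 = 0 → (-4, 13)
  seg 5: up by d4 = 17 → (-4, 30)
  seg 6: left by d4 = 17 → (-21, 30)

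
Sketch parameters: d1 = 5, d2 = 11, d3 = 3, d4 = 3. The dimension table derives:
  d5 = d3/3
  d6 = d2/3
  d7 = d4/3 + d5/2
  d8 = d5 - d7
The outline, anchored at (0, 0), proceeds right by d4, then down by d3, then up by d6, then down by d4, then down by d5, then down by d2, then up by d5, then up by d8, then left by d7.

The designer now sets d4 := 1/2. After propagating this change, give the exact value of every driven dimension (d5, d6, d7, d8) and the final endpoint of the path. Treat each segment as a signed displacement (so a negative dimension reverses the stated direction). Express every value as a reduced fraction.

d5 = 1
d6 = 11/3
d7 = 2/3
d8 = 1/3
endpoint = (-1/6, -21/2)

Apply edit: d4 := 1/2
  d5 = d3/3 = 1
  d6 = d2/3 = 11/3
  d7 = d4/3 + d5/2 = 2/3
  d8 = d5 - d7 = 1/3
Walk from origin (0, 0):
  seg 1: right by d4 = 1/2 → (1/2, 0)
  seg 2: down by d3 = 3 → (1/2, -3)
  seg 3: up by d6 = 11/3 → (1/2, 2/3)
  seg 4: down by d4 = 1/2 → (1/2, 1/6)
  seg 5: down by d5 = 1 → (1/2, -5/6)
  seg 6: down by d2 = 11 → (1/2, -71/6)
  seg 7: up by d5 = 1 → (1/2, -65/6)
  seg 8: up by d8 = 1/3 → (1/2, -21/2)
  seg 9: left by d7 = 2/3 → (-1/6, -21/2)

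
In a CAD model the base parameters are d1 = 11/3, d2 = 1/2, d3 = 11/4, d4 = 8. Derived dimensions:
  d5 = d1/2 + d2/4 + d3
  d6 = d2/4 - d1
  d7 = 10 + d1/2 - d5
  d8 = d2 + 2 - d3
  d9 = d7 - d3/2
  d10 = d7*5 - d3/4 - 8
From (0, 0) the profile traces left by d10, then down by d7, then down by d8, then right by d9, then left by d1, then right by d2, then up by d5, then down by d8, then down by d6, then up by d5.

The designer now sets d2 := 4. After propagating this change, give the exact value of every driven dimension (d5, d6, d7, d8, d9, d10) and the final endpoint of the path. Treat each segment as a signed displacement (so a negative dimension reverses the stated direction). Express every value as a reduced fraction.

d5 = 67/12
d6 = -8/3
d7 = 25/4
d8 = 13/4
d9 = 39/8
d10 = 361/16
endpoint = (-833/48, 13/12)

Apply edit: d2 := 4
  d5 = d1/2 + d2/4 + d3 = 67/12
  d6 = d2/4 - d1 = -8/3
  d7 = 10 + d1/2 - d5 = 25/4
  d8 = d2 + 2 - d3 = 13/4
  d9 = d7 - d3/2 = 39/8
  d10 = d7*5 - d3/4 - 8 = 361/16
Walk from origin (0, 0):
  seg 1: left by d10 = 361/16 → (-361/16, 0)
  seg 2: down by d7 = 25/4 → (-361/16, -25/4)
  seg 3: down by d8 = 13/4 → (-361/16, -19/2)
  seg 4: right by d9 = 39/8 → (-283/16, -19/2)
  seg 5: left by d1 = 11/3 → (-1025/48, -19/2)
  seg 6: right by d2 = 4 → (-833/48, -19/2)
  seg 7: up by d5 = 67/12 → (-833/48, -47/12)
  seg 8: down by d8 = 13/4 → (-833/48, -43/6)
  seg 9: down by d6 = -8/3 → (-833/48, -9/2)
  seg 10: up by d5 = 67/12 → (-833/48, 13/12)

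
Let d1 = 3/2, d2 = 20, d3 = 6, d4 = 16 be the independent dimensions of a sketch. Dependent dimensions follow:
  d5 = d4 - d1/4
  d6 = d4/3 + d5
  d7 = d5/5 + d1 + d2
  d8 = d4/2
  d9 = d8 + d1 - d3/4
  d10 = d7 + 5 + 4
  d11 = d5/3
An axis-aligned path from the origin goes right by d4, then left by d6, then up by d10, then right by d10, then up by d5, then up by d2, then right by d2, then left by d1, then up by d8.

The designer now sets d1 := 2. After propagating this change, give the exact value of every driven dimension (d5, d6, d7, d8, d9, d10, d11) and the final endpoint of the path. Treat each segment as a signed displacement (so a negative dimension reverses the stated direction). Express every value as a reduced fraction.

Apply edit: d1 := 2
  d5 = d4 - d1/4 = 31/2
  d6 = d4/3 + d5 = 125/6
  d7 = d5/5 + d1 + d2 = 251/10
  d8 = d4/2 = 8
  d9 = d8 + d1 - d3/4 = 17/2
  d10 = d7 + 5 + 4 = 341/10
  d11 = d5/3 = 31/6
Walk from origin (0, 0):
  seg 1: right by d4 = 16 → (16, 0)
  seg 2: left by d6 = 125/6 → (-29/6, 0)
  seg 3: up by d10 = 341/10 → (-29/6, 341/10)
  seg 4: right by d10 = 341/10 → (439/15, 341/10)
  seg 5: up by d5 = 31/2 → (439/15, 248/5)
  seg 6: up by d2 = 20 → (439/15, 348/5)
  seg 7: right by d2 = 20 → (739/15, 348/5)
  seg 8: left by d1 = 2 → (709/15, 348/5)
  seg 9: up by d8 = 8 → (709/15, 388/5)

d5 = 31/2
d6 = 125/6
d7 = 251/10
d8 = 8
d9 = 17/2
d10 = 341/10
d11 = 31/6
endpoint = (709/15, 388/5)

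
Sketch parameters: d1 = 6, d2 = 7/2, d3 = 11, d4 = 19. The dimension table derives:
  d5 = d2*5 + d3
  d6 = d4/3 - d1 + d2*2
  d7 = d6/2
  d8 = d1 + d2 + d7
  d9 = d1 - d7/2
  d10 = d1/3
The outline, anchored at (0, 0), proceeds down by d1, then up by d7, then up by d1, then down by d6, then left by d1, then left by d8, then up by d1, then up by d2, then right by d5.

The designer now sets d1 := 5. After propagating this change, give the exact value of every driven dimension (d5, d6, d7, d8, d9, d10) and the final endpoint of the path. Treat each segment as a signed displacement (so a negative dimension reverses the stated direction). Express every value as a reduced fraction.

d5 = 57/2
d6 = 25/3
d7 = 25/6
d8 = 38/3
d9 = 35/12
d10 = 5/3
endpoint = (65/6, 13/3)

Apply edit: d1 := 5
  d5 = d2*5 + d3 = 57/2
  d6 = d4/3 - d1 + d2*2 = 25/3
  d7 = d6/2 = 25/6
  d8 = d1 + d2 + d7 = 38/3
  d9 = d1 - d7/2 = 35/12
  d10 = d1/3 = 5/3
Walk from origin (0, 0):
  seg 1: down by d1 = 5 → (0, -5)
  seg 2: up by d7 = 25/6 → (0, -5/6)
  seg 3: up by d1 = 5 → (0, 25/6)
  seg 4: down by d6 = 25/3 → (0, -25/6)
  seg 5: left by d1 = 5 → (-5, -25/6)
  seg 6: left by d8 = 38/3 → (-53/3, -25/6)
  seg 7: up by d1 = 5 → (-53/3, 5/6)
  seg 8: up by d2 = 7/2 → (-53/3, 13/3)
  seg 9: right by d5 = 57/2 → (65/6, 13/3)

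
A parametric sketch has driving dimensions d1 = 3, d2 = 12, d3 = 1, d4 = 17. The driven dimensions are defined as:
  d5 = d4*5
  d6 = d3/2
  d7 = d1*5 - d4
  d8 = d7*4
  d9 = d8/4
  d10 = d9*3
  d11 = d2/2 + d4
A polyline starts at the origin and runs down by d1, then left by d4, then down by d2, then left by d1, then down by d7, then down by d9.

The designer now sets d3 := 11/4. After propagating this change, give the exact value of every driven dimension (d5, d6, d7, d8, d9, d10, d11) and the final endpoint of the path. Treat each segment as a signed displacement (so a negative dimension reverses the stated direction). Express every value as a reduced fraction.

d5 = 85
d6 = 11/8
d7 = -2
d8 = -8
d9 = -2
d10 = -6
d11 = 23
endpoint = (-20, -11)

Apply edit: d3 := 11/4
  d5 = d4*5 = 85
  d6 = d3/2 = 11/8
  d7 = d1*5 - d4 = -2
  d8 = d7*4 = -8
  d9 = d8/4 = -2
  d10 = d9*3 = -6
  d11 = d2/2 + d4 = 23
Walk from origin (0, 0):
  seg 1: down by d1 = 3 → (0, -3)
  seg 2: left by d4 = 17 → (-17, -3)
  seg 3: down by d2 = 12 → (-17, -15)
  seg 4: left by d1 = 3 → (-20, -15)
  seg 5: down by d7 = -2 → (-20, -13)
  seg 6: down by d9 = -2 → (-20, -11)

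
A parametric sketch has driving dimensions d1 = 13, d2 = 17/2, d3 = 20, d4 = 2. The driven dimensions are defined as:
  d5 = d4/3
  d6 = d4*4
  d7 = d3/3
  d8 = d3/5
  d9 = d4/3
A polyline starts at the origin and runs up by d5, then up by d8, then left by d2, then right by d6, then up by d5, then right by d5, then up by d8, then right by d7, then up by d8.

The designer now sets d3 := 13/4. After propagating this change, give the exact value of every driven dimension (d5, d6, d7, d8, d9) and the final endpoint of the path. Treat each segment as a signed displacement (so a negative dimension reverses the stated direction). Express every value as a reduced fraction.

d5 = 2/3
d6 = 8
d7 = 13/12
d8 = 13/20
d9 = 2/3
endpoint = (5/4, 197/60)

Apply edit: d3 := 13/4
  d5 = d4/3 = 2/3
  d6 = d4*4 = 8
  d7 = d3/3 = 13/12
  d8 = d3/5 = 13/20
  d9 = d4/3 = 2/3
Walk from origin (0, 0):
  seg 1: up by d5 = 2/3 → (0, 2/3)
  seg 2: up by d8 = 13/20 → (0, 79/60)
  seg 3: left by d2 = 17/2 → (-17/2, 79/60)
  seg 4: right by d6 = 8 → (-1/2, 79/60)
  seg 5: up by d5 = 2/3 → (-1/2, 119/60)
  seg 6: right by d5 = 2/3 → (1/6, 119/60)
  seg 7: up by d8 = 13/20 → (1/6, 79/30)
  seg 8: right by d7 = 13/12 → (5/4, 79/30)
  seg 9: up by d8 = 13/20 → (5/4, 197/60)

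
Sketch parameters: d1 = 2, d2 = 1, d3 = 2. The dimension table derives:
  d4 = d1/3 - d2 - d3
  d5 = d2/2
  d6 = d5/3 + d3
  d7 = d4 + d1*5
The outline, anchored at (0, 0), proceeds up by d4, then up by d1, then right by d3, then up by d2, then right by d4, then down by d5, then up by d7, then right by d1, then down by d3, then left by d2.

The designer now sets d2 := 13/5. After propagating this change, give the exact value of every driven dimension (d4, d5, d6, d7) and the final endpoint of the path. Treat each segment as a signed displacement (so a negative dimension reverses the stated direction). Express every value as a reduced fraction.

d4 = -59/15
d5 = 13/10
d6 = 73/30
d7 = 91/15
endpoint = (-38/15, 103/30)

Apply edit: d2 := 13/5
  d4 = d1/3 - d2 - d3 = -59/15
  d5 = d2/2 = 13/10
  d6 = d5/3 + d3 = 73/30
  d7 = d4 + d1*5 = 91/15
Walk from origin (0, 0):
  seg 1: up by d4 = -59/15 → (0, -59/15)
  seg 2: up by d1 = 2 → (0, -29/15)
  seg 3: right by d3 = 2 → (2, -29/15)
  seg 4: up by d2 = 13/5 → (2, 2/3)
  seg 5: right by d4 = -59/15 → (-29/15, 2/3)
  seg 6: down by d5 = 13/10 → (-29/15, -19/30)
  seg 7: up by d7 = 91/15 → (-29/15, 163/30)
  seg 8: right by d1 = 2 → (1/15, 163/30)
  seg 9: down by d3 = 2 → (1/15, 103/30)
  seg 10: left by d2 = 13/5 → (-38/15, 103/30)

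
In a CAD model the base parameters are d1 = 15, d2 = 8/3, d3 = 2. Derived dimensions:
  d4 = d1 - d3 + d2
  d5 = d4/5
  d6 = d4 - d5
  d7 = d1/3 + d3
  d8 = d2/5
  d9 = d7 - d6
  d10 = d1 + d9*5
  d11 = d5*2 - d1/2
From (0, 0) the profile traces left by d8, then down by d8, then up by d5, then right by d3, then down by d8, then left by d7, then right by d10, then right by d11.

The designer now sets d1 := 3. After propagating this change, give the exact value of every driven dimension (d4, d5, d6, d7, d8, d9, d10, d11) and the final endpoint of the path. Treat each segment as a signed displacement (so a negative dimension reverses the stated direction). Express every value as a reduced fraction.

Apply edit: d1 := 3
  d4 = d1 - d3 + d2 = 11/3
  d5 = d4/5 = 11/15
  d6 = d4 - d5 = 44/15
  d7 = d1/3 + d3 = 3
  d8 = d2/5 = 8/15
  d9 = d7 - d6 = 1/15
  d10 = d1 + d9*5 = 10/3
  d11 = d5*2 - d1/2 = -1/30
Walk from origin (0, 0):
  seg 1: left by d8 = 8/15 → (-8/15, 0)
  seg 2: down by d8 = 8/15 → (-8/15, -8/15)
  seg 3: up by d5 = 11/15 → (-8/15, 1/5)
  seg 4: right by d3 = 2 → (22/15, 1/5)
  seg 5: down by d8 = 8/15 → (22/15, -1/3)
  seg 6: left by d7 = 3 → (-23/15, -1/3)
  seg 7: right by d10 = 10/3 → (9/5, -1/3)
  seg 8: right by d11 = -1/30 → (53/30, -1/3)

d4 = 11/3
d5 = 11/15
d6 = 44/15
d7 = 3
d8 = 8/15
d9 = 1/15
d10 = 10/3
d11 = -1/30
endpoint = (53/30, -1/3)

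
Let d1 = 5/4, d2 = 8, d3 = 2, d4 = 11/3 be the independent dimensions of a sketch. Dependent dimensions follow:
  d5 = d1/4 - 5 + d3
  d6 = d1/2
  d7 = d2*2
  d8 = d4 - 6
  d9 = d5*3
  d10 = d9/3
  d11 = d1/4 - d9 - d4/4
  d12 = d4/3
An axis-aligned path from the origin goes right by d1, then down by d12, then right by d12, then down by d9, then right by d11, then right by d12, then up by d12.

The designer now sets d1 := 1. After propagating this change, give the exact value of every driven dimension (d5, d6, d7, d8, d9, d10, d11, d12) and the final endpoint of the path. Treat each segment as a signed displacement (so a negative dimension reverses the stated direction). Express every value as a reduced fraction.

Apply edit: d1 := 1
  d5 = d1/4 - 5 + d3 = -11/4
  d6 = d1/2 = 1/2
  d7 = d2*2 = 16
  d8 = d4 - 6 = -7/3
  d9 = d5*3 = -33/4
  d10 = d9/3 = -11/4
  d11 = d1/4 - d9 - d4/4 = 91/12
  d12 = d4/3 = 11/9
Walk from origin (0, 0):
  seg 1: right by d1 = 1 → (1, 0)
  seg 2: down by d12 = 11/9 → (1, -11/9)
  seg 3: right by d12 = 11/9 → (20/9, -11/9)
  seg 4: down by d9 = -33/4 → (20/9, 253/36)
  seg 5: right by d11 = 91/12 → (353/36, 253/36)
  seg 6: right by d12 = 11/9 → (397/36, 253/36)
  seg 7: up by d12 = 11/9 → (397/36, 33/4)

d5 = -11/4
d6 = 1/2
d7 = 16
d8 = -7/3
d9 = -33/4
d10 = -11/4
d11 = 91/12
d12 = 11/9
endpoint = (397/36, 33/4)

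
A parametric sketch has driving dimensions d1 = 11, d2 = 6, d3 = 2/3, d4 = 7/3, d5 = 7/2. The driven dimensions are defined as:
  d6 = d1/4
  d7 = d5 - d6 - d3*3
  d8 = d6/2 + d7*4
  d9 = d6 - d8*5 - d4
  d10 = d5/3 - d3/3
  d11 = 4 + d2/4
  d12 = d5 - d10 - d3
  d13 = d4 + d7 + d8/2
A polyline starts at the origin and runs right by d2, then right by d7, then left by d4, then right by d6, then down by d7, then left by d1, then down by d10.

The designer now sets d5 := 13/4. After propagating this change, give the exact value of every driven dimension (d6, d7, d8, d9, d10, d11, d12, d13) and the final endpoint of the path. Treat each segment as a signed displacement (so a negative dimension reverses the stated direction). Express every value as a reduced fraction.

d6 = 11/4
d7 = -3/2
d8 = -37/8
d9 = 565/24
d10 = 31/36
d11 = 11/2
d12 = 31/18
d13 = -71/48
endpoint = (-73/12, 23/36)

Apply edit: d5 := 13/4
  d6 = d1/4 = 11/4
  d7 = d5 - d6 - d3*3 = -3/2
  d8 = d6/2 + d7*4 = -37/8
  d9 = d6 - d8*5 - d4 = 565/24
  d10 = d5/3 - d3/3 = 31/36
  d11 = 4 + d2/4 = 11/2
  d12 = d5 - d10 - d3 = 31/18
  d13 = d4 + d7 + d8/2 = -71/48
Walk from origin (0, 0):
  seg 1: right by d2 = 6 → (6, 0)
  seg 2: right by d7 = -3/2 → (9/2, 0)
  seg 3: left by d4 = 7/3 → (13/6, 0)
  seg 4: right by d6 = 11/4 → (59/12, 0)
  seg 5: down by d7 = -3/2 → (59/12, 3/2)
  seg 6: left by d1 = 11 → (-73/12, 3/2)
  seg 7: down by d10 = 31/36 → (-73/12, 23/36)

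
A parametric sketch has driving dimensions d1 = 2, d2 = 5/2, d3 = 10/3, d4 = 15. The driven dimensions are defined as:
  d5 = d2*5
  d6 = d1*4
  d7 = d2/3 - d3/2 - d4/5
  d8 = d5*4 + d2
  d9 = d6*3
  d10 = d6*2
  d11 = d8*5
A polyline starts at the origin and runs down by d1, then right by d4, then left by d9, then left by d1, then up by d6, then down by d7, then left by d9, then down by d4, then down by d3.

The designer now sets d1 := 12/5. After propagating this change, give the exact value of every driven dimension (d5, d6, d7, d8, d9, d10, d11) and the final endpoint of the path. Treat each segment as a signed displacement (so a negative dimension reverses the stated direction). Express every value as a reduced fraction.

Apply edit: d1 := 12/5
  d5 = d2*5 = 25/2
  d6 = d1*4 = 48/5
  d7 = d2/3 - d3/2 - d4/5 = -23/6
  d8 = d5*4 + d2 = 105/2
  d9 = d6*3 = 144/5
  d10 = d6*2 = 96/5
  d11 = d8*5 = 525/2
Walk from origin (0, 0):
  seg 1: down by d1 = 12/5 → (0, -12/5)
  seg 2: right by d4 = 15 → (15, -12/5)
  seg 3: left by d9 = 144/5 → (-69/5, -12/5)
  seg 4: left by d1 = 12/5 → (-81/5, -12/5)
  seg 5: up by d6 = 48/5 → (-81/5, 36/5)
  seg 6: down by d7 = -23/6 → (-81/5, 331/30)
  seg 7: left by d9 = 144/5 → (-45, 331/30)
  seg 8: down by d4 = 15 → (-45, -119/30)
  seg 9: down by d3 = 10/3 → (-45, -73/10)

d5 = 25/2
d6 = 48/5
d7 = -23/6
d8 = 105/2
d9 = 144/5
d10 = 96/5
d11 = 525/2
endpoint = (-45, -73/10)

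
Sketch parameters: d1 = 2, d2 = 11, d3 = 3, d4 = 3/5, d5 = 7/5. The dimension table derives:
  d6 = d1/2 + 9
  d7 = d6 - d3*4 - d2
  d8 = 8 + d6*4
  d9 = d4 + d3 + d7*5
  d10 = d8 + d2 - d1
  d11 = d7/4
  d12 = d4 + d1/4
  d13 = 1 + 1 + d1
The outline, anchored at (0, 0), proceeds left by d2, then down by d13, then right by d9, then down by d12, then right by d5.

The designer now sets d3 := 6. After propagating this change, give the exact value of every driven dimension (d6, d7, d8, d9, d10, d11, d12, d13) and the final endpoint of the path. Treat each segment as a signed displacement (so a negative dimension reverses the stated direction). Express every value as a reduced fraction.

d6 = 10
d7 = -25
d8 = 48
d9 = -592/5
d10 = 57
d11 = -25/4
d12 = 11/10
d13 = 4
endpoint = (-128, -51/10)

Apply edit: d3 := 6
  d6 = d1/2 + 9 = 10
  d7 = d6 - d3*4 - d2 = -25
  d8 = 8 + d6*4 = 48
  d9 = d4 + d3 + d7*5 = -592/5
  d10 = d8 + d2 - d1 = 57
  d11 = d7/4 = -25/4
  d12 = d4 + d1/4 = 11/10
  d13 = 1 + 1 + d1 = 4
Walk from origin (0, 0):
  seg 1: left by d2 = 11 → (-11, 0)
  seg 2: down by d13 = 4 → (-11, -4)
  seg 3: right by d9 = -592/5 → (-647/5, -4)
  seg 4: down by d12 = 11/10 → (-647/5, -51/10)
  seg 5: right by d5 = 7/5 → (-128, -51/10)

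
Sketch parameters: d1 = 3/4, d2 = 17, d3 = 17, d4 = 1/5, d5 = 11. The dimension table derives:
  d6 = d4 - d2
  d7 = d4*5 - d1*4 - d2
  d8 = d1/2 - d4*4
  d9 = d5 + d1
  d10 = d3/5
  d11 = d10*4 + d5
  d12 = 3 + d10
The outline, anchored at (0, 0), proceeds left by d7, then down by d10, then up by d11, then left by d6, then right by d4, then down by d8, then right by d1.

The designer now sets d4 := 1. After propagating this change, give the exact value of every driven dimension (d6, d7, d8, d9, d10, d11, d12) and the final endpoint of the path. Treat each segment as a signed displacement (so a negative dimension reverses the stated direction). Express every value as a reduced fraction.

d6 = -16
d7 = -15
d8 = -29/8
d9 = 47/4
d10 = 17/5
d11 = 123/5
d12 = 32/5
endpoint = (131/4, 993/40)

Apply edit: d4 := 1
  d6 = d4 - d2 = -16
  d7 = d4*5 - d1*4 - d2 = -15
  d8 = d1/2 - d4*4 = -29/8
  d9 = d5 + d1 = 47/4
  d10 = d3/5 = 17/5
  d11 = d10*4 + d5 = 123/5
  d12 = 3 + d10 = 32/5
Walk from origin (0, 0):
  seg 1: left by d7 = -15 → (15, 0)
  seg 2: down by d10 = 17/5 → (15, -17/5)
  seg 3: up by d11 = 123/5 → (15, 106/5)
  seg 4: left by d6 = -16 → (31, 106/5)
  seg 5: right by d4 = 1 → (32, 106/5)
  seg 6: down by d8 = -29/8 → (32, 993/40)
  seg 7: right by d1 = 3/4 → (131/4, 993/40)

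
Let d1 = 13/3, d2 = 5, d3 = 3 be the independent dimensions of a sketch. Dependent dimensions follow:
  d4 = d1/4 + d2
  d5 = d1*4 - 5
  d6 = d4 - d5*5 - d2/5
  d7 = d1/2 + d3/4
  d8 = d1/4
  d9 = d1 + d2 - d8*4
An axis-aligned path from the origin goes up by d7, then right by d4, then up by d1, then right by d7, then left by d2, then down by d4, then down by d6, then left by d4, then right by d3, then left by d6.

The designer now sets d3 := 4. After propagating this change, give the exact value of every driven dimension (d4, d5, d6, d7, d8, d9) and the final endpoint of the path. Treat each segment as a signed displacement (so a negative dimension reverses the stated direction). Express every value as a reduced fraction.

d4 = 73/12
d5 = 37/3
d6 = -679/12
d7 = 19/6
d8 = 13/12
d9 = 5
endpoint = (235/4, 58)

Apply edit: d3 := 4
  d4 = d1/4 + d2 = 73/12
  d5 = d1*4 - 5 = 37/3
  d6 = d4 - d5*5 - d2/5 = -679/12
  d7 = d1/2 + d3/4 = 19/6
  d8 = d1/4 = 13/12
  d9 = d1 + d2 - d8*4 = 5
Walk from origin (0, 0):
  seg 1: up by d7 = 19/6 → (0, 19/6)
  seg 2: right by d4 = 73/12 → (73/12, 19/6)
  seg 3: up by d1 = 13/3 → (73/12, 15/2)
  seg 4: right by d7 = 19/6 → (37/4, 15/2)
  seg 5: left by d2 = 5 → (17/4, 15/2)
  seg 6: down by d4 = 73/12 → (17/4, 17/12)
  seg 7: down by d6 = -679/12 → (17/4, 58)
  seg 8: left by d4 = 73/12 → (-11/6, 58)
  seg 9: right by d3 = 4 → (13/6, 58)
  seg 10: left by d6 = -679/12 → (235/4, 58)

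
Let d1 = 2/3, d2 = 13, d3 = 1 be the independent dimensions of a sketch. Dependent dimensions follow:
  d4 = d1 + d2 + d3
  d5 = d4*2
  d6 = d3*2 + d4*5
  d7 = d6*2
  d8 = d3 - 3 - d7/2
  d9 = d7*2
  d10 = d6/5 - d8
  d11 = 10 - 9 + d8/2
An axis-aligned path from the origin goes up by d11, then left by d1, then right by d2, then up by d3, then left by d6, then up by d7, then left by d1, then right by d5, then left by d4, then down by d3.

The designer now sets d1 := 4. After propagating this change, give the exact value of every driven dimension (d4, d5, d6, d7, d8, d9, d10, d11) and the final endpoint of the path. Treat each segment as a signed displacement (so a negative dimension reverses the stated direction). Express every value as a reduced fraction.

Apply edit: d1 := 4
  d4 = d1 + d2 + d3 = 18
  d5 = d4*2 = 36
  d6 = d3*2 + d4*5 = 92
  d7 = d6*2 = 184
  d8 = d3 - 3 - d7/2 = -94
  d9 = d7*2 = 368
  d10 = d6/5 - d8 = 562/5
  d11 = 10 - 9 + d8/2 = -46
Walk from origin (0, 0):
  seg 1: up by d11 = -46 → (0, -46)
  seg 2: left by d1 = 4 → (-4, -46)
  seg 3: right by d2 = 13 → (9, -46)
  seg 4: up by d3 = 1 → (9, -45)
  seg 5: left by d6 = 92 → (-83, -45)
  seg 6: up by d7 = 184 → (-83, 139)
  seg 7: left by d1 = 4 → (-87, 139)
  seg 8: right by d5 = 36 → (-51, 139)
  seg 9: left by d4 = 18 → (-69, 139)
  seg 10: down by d3 = 1 → (-69, 138)

d4 = 18
d5 = 36
d6 = 92
d7 = 184
d8 = -94
d9 = 368
d10 = 562/5
d11 = -46
endpoint = (-69, 138)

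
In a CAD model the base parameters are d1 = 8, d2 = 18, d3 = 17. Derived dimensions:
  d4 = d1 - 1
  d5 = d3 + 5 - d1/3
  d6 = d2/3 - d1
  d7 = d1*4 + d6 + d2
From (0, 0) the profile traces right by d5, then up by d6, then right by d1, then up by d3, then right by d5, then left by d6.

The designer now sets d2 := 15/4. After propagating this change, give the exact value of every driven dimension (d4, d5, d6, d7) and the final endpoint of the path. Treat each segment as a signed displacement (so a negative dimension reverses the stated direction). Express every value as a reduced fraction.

d4 = 7
d5 = 58/3
d6 = -27/4
d7 = 29
endpoint = (641/12, 41/4)

Apply edit: d2 := 15/4
  d4 = d1 - 1 = 7
  d5 = d3 + 5 - d1/3 = 58/3
  d6 = d2/3 - d1 = -27/4
  d7 = d1*4 + d6 + d2 = 29
Walk from origin (0, 0):
  seg 1: right by d5 = 58/3 → (58/3, 0)
  seg 2: up by d6 = -27/4 → (58/3, -27/4)
  seg 3: right by d1 = 8 → (82/3, -27/4)
  seg 4: up by d3 = 17 → (82/3, 41/4)
  seg 5: right by d5 = 58/3 → (140/3, 41/4)
  seg 6: left by d6 = -27/4 → (641/12, 41/4)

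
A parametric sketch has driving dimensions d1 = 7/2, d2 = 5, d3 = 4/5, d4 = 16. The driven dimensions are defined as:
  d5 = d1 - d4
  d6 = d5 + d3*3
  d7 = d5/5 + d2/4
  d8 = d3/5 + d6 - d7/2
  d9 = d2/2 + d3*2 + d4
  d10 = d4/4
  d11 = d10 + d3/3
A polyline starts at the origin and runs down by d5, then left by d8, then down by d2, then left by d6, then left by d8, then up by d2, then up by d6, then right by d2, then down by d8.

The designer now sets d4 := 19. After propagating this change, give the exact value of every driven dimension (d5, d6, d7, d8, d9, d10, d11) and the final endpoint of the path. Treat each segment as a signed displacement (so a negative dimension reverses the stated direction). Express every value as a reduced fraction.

Apply edit: d4 := 19
  d5 = d1 - d4 = -31/2
  d6 = d5 + d3*3 = -131/10
  d7 = d5/5 + d2/4 = -37/20
  d8 = d3/5 + d6 - d7/2 = -2403/200
  d9 = d2/2 + d3*2 + d4 = 231/10
  d10 = d4/4 = 19/4
  d11 = d10 + d3/3 = 301/60
Walk from origin (0, 0):
  seg 1: down by d5 = -31/2 → (0, 31/2)
  seg 2: left by d8 = -2403/200 → (2403/200, 31/2)
  seg 3: down by d2 = 5 → (2403/200, 21/2)
  seg 4: left by d6 = -131/10 → (5023/200, 21/2)
  seg 5: left by d8 = -2403/200 → (3713/100, 21/2)
  seg 6: up by d2 = 5 → (3713/100, 31/2)
  seg 7: up by d6 = -131/10 → (3713/100, 12/5)
  seg 8: right by d2 = 5 → (4213/100, 12/5)
  seg 9: down by d8 = -2403/200 → (4213/100, 2883/200)

d5 = -31/2
d6 = -131/10
d7 = -37/20
d8 = -2403/200
d9 = 231/10
d10 = 19/4
d11 = 301/60
endpoint = (4213/100, 2883/200)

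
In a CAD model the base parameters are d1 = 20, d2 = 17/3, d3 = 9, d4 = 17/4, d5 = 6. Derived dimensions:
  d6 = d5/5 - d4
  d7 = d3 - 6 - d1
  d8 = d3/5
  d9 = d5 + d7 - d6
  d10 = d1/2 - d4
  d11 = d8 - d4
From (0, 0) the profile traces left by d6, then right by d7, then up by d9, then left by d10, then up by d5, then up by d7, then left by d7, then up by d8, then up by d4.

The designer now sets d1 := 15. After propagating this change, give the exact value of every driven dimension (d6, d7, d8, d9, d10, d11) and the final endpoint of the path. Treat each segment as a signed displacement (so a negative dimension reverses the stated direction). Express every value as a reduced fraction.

d6 = -61/20
d7 = -12
d8 = 9/5
d9 = -59/20
d10 = 13/4
d11 = -49/20
endpoint = (-1/5, -29/10)

Apply edit: d1 := 15
  d6 = d5/5 - d4 = -61/20
  d7 = d3 - 6 - d1 = -12
  d8 = d3/5 = 9/5
  d9 = d5 + d7 - d6 = -59/20
  d10 = d1/2 - d4 = 13/4
  d11 = d8 - d4 = -49/20
Walk from origin (0, 0):
  seg 1: left by d6 = -61/20 → (61/20, 0)
  seg 2: right by d7 = -12 → (-179/20, 0)
  seg 3: up by d9 = -59/20 → (-179/20, -59/20)
  seg 4: left by d10 = 13/4 → (-61/5, -59/20)
  seg 5: up by d5 = 6 → (-61/5, 61/20)
  seg 6: up by d7 = -12 → (-61/5, -179/20)
  seg 7: left by d7 = -12 → (-1/5, -179/20)
  seg 8: up by d8 = 9/5 → (-1/5, -143/20)
  seg 9: up by d4 = 17/4 → (-1/5, -29/10)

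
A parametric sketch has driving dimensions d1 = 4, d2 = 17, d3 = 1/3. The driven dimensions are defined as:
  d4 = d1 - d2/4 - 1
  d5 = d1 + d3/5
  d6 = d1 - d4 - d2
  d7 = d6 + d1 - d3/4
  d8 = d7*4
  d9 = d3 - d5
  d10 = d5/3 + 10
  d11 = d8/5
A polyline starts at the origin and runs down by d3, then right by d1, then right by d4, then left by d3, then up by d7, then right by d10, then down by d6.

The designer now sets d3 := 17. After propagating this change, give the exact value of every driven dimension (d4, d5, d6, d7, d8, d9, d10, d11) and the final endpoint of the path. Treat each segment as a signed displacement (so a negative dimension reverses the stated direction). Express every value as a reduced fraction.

Apply edit: d3 := 17
  d4 = d1 - d2/4 - 1 = -5/4
  d5 = d1 + d3/5 = 37/5
  d6 = d1 - d4 - d2 = -47/4
  d7 = d6 + d1 - d3/4 = -12
  d8 = d7*4 = -48
  d9 = d3 - d5 = 48/5
  d10 = d5/3 + 10 = 187/15
  d11 = d8/5 = -48/5
Walk from origin (0, 0):
  seg 1: down by d3 = 17 → (0, -17)
  seg 2: right by d1 = 4 → (4, -17)
  seg 3: right by d4 = -5/4 → (11/4, -17)
  seg 4: left by d3 = 17 → (-57/4, -17)
  seg 5: up by d7 = -12 → (-57/4, -29)
  seg 6: right by d10 = 187/15 → (-107/60, -29)
  seg 7: down by d6 = -47/4 → (-107/60, -69/4)

d4 = -5/4
d5 = 37/5
d6 = -47/4
d7 = -12
d8 = -48
d9 = 48/5
d10 = 187/15
d11 = -48/5
endpoint = (-107/60, -69/4)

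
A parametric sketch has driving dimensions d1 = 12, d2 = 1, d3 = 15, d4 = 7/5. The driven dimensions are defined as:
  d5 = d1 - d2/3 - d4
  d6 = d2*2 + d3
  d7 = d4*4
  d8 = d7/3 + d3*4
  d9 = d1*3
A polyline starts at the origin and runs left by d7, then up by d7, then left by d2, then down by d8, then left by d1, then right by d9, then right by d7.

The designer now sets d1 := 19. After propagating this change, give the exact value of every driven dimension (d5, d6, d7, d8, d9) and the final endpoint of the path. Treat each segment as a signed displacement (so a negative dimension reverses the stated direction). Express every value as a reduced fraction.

d5 = 259/15
d6 = 17
d7 = 28/5
d8 = 928/15
d9 = 57
endpoint = (37, -844/15)

Apply edit: d1 := 19
  d5 = d1 - d2/3 - d4 = 259/15
  d6 = d2*2 + d3 = 17
  d7 = d4*4 = 28/5
  d8 = d7/3 + d3*4 = 928/15
  d9 = d1*3 = 57
Walk from origin (0, 0):
  seg 1: left by d7 = 28/5 → (-28/5, 0)
  seg 2: up by d7 = 28/5 → (-28/5, 28/5)
  seg 3: left by d2 = 1 → (-33/5, 28/5)
  seg 4: down by d8 = 928/15 → (-33/5, -844/15)
  seg 5: left by d1 = 19 → (-128/5, -844/15)
  seg 6: right by d9 = 57 → (157/5, -844/15)
  seg 7: right by d7 = 28/5 → (37, -844/15)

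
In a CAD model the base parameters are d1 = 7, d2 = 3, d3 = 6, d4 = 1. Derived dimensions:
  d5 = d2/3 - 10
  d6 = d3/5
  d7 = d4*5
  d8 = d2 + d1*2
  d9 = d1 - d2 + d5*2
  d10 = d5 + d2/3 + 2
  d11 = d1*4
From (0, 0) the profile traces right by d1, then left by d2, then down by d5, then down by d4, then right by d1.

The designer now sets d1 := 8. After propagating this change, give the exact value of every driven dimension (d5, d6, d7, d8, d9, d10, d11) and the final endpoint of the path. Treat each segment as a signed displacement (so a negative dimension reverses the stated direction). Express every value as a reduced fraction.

d5 = -9
d6 = 6/5
d7 = 5
d8 = 19
d9 = -13
d10 = -6
d11 = 32
endpoint = (13, 8)

Apply edit: d1 := 8
  d5 = d2/3 - 10 = -9
  d6 = d3/5 = 6/5
  d7 = d4*5 = 5
  d8 = d2 + d1*2 = 19
  d9 = d1 - d2 + d5*2 = -13
  d10 = d5 + d2/3 + 2 = -6
  d11 = d1*4 = 32
Walk from origin (0, 0):
  seg 1: right by d1 = 8 → (8, 0)
  seg 2: left by d2 = 3 → (5, 0)
  seg 3: down by d5 = -9 → (5, 9)
  seg 4: down by d4 = 1 → (5, 8)
  seg 5: right by d1 = 8 → (13, 8)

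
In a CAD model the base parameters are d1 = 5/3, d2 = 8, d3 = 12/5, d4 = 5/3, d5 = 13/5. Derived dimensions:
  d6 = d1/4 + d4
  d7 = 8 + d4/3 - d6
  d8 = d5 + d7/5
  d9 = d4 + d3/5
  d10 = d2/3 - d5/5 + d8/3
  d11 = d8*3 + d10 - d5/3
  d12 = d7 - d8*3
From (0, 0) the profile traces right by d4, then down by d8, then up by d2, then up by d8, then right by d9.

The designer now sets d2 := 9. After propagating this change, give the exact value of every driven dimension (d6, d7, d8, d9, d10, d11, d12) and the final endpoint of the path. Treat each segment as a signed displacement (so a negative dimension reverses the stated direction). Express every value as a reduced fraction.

d6 = 25/12
d7 = 233/36
d8 = 701/180
d9 = 161/75
d10 = 10201/2700
d11 = 19703/1350
d12 = -469/90
endpoint = (286/75, 9)

Apply edit: d2 := 9
  d6 = d1/4 + d4 = 25/12
  d7 = 8 + d4/3 - d6 = 233/36
  d8 = d5 + d7/5 = 701/180
  d9 = d4 + d3/5 = 161/75
  d10 = d2/3 - d5/5 + d8/3 = 10201/2700
  d11 = d8*3 + d10 - d5/3 = 19703/1350
  d12 = d7 - d8*3 = -469/90
Walk from origin (0, 0):
  seg 1: right by d4 = 5/3 → (5/3, 0)
  seg 2: down by d8 = 701/180 → (5/3, -701/180)
  seg 3: up by d2 = 9 → (5/3, 919/180)
  seg 4: up by d8 = 701/180 → (5/3, 9)
  seg 5: right by d9 = 161/75 → (286/75, 9)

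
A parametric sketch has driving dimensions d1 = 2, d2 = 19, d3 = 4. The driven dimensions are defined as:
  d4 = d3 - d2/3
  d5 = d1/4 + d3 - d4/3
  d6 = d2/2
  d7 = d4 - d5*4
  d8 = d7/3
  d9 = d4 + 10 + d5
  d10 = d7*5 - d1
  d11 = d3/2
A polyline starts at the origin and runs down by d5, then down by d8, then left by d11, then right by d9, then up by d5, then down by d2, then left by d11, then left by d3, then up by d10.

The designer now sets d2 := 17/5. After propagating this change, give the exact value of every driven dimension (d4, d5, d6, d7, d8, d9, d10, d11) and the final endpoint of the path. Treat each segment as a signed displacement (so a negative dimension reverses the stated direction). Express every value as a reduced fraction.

d4 = 43/15
d5 = 319/90
d6 = 17/10
d7 = -509/45
d8 = -509/135
d9 = 1477/90
d10 = -527/9
d11 = 2
endpoint = (757/90, -1571/27)

Apply edit: d2 := 17/5
  d4 = d3 - d2/3 = 43/15
  d5 = d1/4 + d3 - d4/3 = 319/90
  d6 = d2/2 = 17/10
  d7 = d4 - d5*4 = -509/45
  d8 = d7/3 = -509/135
  d9 = d4 + 10 + d5 = 1477/90
  d10 = d7*5 - d1 = -527/9
  d11 = d3/2 = 2
Walk from origin (0, 0):
  seg 1: down by d5 = 319/90 → (0, -319/90)
  seg 2: down by d8 = -509/135 → (0, 61/270)
  seg 3: left by d11 = 2 → (-2, 61/270)
  seg 4: right by d9 = 1477/90 → (1297/90, 61/270)
  seg 5: up by d5 = 319/90 → (1297/90, 509/135)
  seg 6: down by d2 = 17/5 → (1297/90, 10/27)
  seg 7: left by d11 = 2 → (1117/90, 10/27)
  seg 8: left by d3 = 4 → (757/90, 10/27)
  seg 9: up by d10 = -527/9 → (757/90, -1571/27)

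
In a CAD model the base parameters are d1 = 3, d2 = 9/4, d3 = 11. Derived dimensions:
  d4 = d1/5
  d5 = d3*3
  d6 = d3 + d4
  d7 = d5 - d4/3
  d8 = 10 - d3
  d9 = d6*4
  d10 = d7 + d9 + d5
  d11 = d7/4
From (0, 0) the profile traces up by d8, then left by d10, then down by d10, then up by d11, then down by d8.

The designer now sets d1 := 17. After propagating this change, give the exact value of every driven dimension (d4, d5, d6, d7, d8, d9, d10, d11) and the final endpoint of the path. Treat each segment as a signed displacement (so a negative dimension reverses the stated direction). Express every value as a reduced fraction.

d4 = 17/5
d5 = 33
d6 = 72/5
d7 = 478/15
d8 = -1
d9 = 288/5
d10 = 1837/15
d11 = 239/30
endpoint = (-1837/15, -229/2)

Apply edit: d1 := 17
  d4 = d1/5 = 17/5
  d5 = d3*3 = 33
  d6 = d3 + d4 = 72/5
  d7 = d5 - d4/3 = 478/15
  d8 = 10 - d3 = -1
  d9 = d6*4 = 288/5
  d10 = d7 + d9 + d5 = 1837/15
  d11 = d7/4 = 239/30
Walk from origin (0, 0):
  seg 1: up by d8 = -1 → (0, -1)
  seg 2: left by d10 = 1837/15 → (-1837/15, -1)
  seg 3: down by d10 = 1837/15 → (-1837/15, -1852/15)
  seg 4: up by d11 = 239/30 → (-1837/15, -231/2)
  seg 5: down by d8 = -1 → (-1837/15, -229/2)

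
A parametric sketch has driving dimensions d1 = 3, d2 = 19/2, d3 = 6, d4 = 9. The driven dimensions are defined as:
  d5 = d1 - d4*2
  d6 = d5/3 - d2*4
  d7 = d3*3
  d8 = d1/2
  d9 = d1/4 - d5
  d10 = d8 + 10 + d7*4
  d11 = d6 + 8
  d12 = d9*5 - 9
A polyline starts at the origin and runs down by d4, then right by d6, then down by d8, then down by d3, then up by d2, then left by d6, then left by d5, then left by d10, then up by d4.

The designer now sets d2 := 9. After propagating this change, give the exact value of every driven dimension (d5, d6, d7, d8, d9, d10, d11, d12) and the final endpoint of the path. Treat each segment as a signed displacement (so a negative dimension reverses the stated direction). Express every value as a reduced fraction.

d5 = -15
d6 = -41
d7 = 18
d8 = 3/2
d9 = 63/4
d10 = 167/2
d11 = -33
d12 = 279/4
endpoint = (-137/2, 3/2)

Apply edit: d2 := 9
  d5 = d1 - d4*2 = -15
  d6 = d5/3 - d2*4 = -41
  d7 = d3*3 = 18
  d8 = d1/2 = 3/2
  d9 = d1/4 - d5 = 63/4
  d10 = d8 + 10 + d7*4 = 167/2
  d11 = d6 + 8 = -33
  d12 = d9*5 - 9 = 279/4
Walk from origin (0, 0):
  seg 1: down by d4 = 9 → (0, -9)
  seg 2: right by d6 = -41 → (-41, -9)
  seg 3: down by d8 = 3/2 → (-41, -21/2)
  seg 4: down by d3 = 6 → (-41, -33/2)
  seg 5: up by d2 = 9 → (-41, -15/2)
  seg 6: left by d6 = -41 → (0, -15/2)
  seg 7: left by d5 = -15 → (15, -15/2)
  seg 8: left by d10 = 167/2 → (-137/2, -15/2)
  seg 9: up by d4 = 9 → (-137/2, 3/2)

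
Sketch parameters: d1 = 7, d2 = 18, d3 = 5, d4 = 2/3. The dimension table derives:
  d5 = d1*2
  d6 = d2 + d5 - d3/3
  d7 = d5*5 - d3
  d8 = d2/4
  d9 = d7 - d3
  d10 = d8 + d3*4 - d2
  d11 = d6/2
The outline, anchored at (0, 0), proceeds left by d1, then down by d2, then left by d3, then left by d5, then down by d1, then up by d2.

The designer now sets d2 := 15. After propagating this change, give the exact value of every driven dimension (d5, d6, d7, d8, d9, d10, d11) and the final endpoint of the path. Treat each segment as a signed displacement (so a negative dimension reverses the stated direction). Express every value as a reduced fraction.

d5 = 14
d6 = 82/3
d7 = 65
d8 = 15/4
d9 = 60
d10 = 35/4
d11 = 41/3
endpoint = (-26, -7)

Apply edit: d2 := 15
  d5 = d1*2 = 14
  d6 = d2 + d5 - d3/3 = 82/3
  d7 = d5*5 - d3 = 65
  d8 = d2/4 = 15/4
  d9 = d7 - d3 = 60
  d10 = d8 + d3*4 - d2 = 35/4
  d11 = d6/2 = 41/3
Walk from origin (0, 0):
  seg 1: left by d1 = 7 → (-7, 0)
  seg 2: down by d2 = 15 → (-7, -15)
  seg 3: left by d3 = 5 → (-12, -15)
  seg 4: left by d5 = 14 → (-26, -15)
  seg 5: down by d1 = 7 → (-26, -22)
  seg 6: up by d2 = 15 → (-26, -7)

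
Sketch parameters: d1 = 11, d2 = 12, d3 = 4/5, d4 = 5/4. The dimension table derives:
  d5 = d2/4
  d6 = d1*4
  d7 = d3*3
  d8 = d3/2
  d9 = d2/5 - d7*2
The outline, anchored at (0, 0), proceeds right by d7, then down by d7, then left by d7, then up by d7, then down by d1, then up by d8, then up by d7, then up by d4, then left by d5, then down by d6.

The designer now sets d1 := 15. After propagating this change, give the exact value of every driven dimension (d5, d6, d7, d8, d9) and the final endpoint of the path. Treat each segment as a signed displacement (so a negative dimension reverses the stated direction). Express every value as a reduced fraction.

Apply edit: d1 := 15
  d5 = d2/4 = 3
  d6 = d1*4 = 60
  d7 = d3*3 = 12/5
  d8 = d3/2 = 2/5
  d9 = d2/5 - d7*2 = -12/5
Walk from origin (0, 0):
  seg 1: right by d7 = 12/5 → (12/5, 0)
  seg 2: down by d7 = 12/5 → (12/5, -12/5)
  seg 3: left by d7 = 12/5 → (0, -12/5)
  seg 4: up by d7 = 12/5 → (0, 0)
  seg 5: down by d1 = 15 → (0, -15)
  seg 6: up by d8 = 2/5 → (0, -73/5)
  seg 7: up by d7 = 12/5 → (0, -61/5)
  seg 8: up by d4 = 5/4 → (0, -219/20)
  seg 9: left by d5 = 3 → (-3, -219/20)
  seg 10: down by d6 = 60 → (-3, -1419/20)

d5 = 3
d6 = 60
d7 = 12/5
d8 = 2/5
d9 = -12/5
endpoint = (-3, -1419/20)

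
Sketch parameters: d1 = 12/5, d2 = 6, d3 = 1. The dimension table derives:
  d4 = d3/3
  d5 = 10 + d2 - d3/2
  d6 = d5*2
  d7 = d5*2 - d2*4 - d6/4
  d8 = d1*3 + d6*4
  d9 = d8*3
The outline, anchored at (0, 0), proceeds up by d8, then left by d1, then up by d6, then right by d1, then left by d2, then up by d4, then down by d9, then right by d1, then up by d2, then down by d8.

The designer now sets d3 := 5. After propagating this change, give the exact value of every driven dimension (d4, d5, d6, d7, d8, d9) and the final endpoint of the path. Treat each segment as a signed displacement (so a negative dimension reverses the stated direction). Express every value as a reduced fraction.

Apply edit: d3 := 5
  d4 = d3/3 = 5/3
  d5 = 10 + d2 - d3/2 = 27/2
  d6 = d5*2 = 27
  d7 = d5*2 - d2*4 - d6/4 = -15/4
  d8 = d1*3 + d6*4 = 576/5
  d9 = d8*3 = 1728/5
Walk from origin (0, 0):
  seg 1: up by d8 = 576/5 → (0, 576/5)
  seg 2: left by d1 = 12/5 → (-12/5, 576/5)
  seg 3: up by d6 = 27 → (-12/5, 711/5)
  seg 4: right by d1 = 12/5 → (0, 711/5)
  seg 5: left by d2 = 6 → (-6, 711/5)
  seg 6: up by d4 = 5/3 → (-6, 2158/15)
  seg 7: down by d9 = 1728/5 → (-6, -3026/15)
  seg 8: right by d1 = 12/5 → (-18/5, -3026/15)
  seg 9: up by d2 = 6 → (-18/5, -2936/15)
  seg 10: down by d8 = 576/5 → (-18/5, -4664/15)

d4 = 5/3
d5 = 27/2
d6 = 27
d7 = -15/4
d8 = 576/5
d9 = 1728/5
endpoint = (-18/5, -4664/15)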